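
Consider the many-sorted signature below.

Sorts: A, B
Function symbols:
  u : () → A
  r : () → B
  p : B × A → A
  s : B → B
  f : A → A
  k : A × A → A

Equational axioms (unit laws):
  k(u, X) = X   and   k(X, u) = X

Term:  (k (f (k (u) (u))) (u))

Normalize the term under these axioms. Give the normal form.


1. (k (f (k (u) (u))) (u))  →  (f (k (u) (u)))
2. (f (k (u) (u)))  →  (f (u))

normal form = (f (u))


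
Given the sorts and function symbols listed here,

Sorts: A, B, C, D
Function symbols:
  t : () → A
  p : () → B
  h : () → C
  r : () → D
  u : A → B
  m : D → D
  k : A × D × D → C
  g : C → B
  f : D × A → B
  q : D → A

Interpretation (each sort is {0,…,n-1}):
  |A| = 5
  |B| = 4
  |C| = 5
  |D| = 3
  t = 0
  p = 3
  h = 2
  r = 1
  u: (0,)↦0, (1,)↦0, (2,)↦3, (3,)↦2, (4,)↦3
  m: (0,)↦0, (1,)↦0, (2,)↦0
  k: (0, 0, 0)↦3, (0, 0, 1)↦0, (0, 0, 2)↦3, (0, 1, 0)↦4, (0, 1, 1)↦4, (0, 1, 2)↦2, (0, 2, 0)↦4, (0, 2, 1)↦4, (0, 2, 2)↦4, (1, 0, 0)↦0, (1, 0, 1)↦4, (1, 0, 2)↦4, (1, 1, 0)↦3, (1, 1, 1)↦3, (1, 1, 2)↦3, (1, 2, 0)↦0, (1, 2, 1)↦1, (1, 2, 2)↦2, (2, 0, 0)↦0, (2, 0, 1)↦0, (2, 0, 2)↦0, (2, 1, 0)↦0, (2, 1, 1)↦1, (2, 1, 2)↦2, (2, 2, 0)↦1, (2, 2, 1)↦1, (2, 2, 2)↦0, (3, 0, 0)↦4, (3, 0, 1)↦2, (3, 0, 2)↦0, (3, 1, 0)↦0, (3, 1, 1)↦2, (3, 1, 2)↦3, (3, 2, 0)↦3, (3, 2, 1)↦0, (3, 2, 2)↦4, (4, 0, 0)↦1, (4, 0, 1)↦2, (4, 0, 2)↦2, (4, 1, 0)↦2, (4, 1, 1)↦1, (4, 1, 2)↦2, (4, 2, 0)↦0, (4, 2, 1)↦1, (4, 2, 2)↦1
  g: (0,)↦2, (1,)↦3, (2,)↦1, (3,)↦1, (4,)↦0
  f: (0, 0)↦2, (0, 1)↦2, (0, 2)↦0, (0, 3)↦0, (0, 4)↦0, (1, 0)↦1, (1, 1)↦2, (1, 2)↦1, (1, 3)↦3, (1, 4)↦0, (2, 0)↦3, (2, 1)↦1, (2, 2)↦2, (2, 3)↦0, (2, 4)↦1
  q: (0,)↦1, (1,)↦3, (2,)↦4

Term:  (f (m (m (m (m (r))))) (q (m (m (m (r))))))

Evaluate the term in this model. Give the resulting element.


  r = 1
  (m (r)) = m(1,) = 0
  (m (m (r))) = m(0,) = 0
  (m (m (m (r)))) = m(0,) = 0
  (m (m (m (m (r))))) = m(0,) = 0
  r = 1
  (m (r)) = m(1,) = 0
  (m (m (r))) = m(0,) = 0
  (m (m (m (r)))) = m(0,) = 0
  (q (m (m (m (r))))) = q(0,) = 1
  (f (m (m (m (m (r))))) (q (m (m (m (r)))))) = f(0, 1) = 2

value = 2


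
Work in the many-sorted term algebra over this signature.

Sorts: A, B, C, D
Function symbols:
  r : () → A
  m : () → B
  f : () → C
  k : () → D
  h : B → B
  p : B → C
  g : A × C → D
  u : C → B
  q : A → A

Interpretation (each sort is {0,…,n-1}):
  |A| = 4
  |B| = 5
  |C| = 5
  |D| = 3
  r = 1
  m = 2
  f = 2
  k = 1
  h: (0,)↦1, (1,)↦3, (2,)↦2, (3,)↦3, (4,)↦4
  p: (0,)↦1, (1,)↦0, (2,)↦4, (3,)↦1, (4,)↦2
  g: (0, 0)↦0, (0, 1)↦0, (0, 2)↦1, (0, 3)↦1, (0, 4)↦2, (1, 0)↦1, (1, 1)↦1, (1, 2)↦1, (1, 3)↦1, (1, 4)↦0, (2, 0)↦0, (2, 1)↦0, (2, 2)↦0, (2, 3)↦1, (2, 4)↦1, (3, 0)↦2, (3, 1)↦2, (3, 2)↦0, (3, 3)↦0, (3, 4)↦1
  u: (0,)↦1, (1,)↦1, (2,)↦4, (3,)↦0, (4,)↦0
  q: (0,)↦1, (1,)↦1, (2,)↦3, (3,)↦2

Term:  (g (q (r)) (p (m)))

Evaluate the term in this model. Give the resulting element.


  r = 1
  (q (r)) = q(1,) = 1
  m = 2
  (p (m)) = p(2,) = 4
  (g (q (r)) (p (m))) = g(1, 4) = 0

value = 0


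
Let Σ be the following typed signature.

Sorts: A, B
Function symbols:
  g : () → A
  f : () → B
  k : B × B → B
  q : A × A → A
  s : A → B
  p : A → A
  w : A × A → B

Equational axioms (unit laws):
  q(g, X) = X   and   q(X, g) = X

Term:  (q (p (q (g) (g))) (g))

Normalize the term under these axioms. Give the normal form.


normal form = (p (g))

1. (q (p (q (g) (g))) (g))  →  (p (q (g) (g)))
2. (p (q (g) (g)))  →  (p (g))


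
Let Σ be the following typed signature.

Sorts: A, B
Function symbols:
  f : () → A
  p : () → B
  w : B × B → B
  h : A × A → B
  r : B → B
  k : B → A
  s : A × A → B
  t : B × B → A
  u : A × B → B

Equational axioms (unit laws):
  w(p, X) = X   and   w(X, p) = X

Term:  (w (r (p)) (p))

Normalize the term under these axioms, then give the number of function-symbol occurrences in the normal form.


size = 2

1. (w (r (p)) (p))  →  (r (p))
normal form: (r (p))


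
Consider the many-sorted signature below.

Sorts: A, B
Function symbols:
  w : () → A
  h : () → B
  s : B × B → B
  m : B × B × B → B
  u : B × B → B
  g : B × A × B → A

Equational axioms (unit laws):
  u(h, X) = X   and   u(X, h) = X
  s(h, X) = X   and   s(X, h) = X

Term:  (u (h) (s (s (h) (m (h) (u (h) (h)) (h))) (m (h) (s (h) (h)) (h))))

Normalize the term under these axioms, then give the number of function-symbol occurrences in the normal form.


size = 9

1. (u (h) (s (s (h) (m (h) (u (h) (h)) (h))) (m (h) (s (h) (h)) (h))))  →  (s (s (h) (m (h) (u (h) (h)) (h))) (m (h) (s (h) (h)) (h)))
2. (s (s (h) (m (h) (u (h) (h)) (h))) (m (h) (s (h) (h)) (h)))  →  (s (m (h) (u (h) (h)) (h)) (m (h) (s (h) (h)) (h)))
3. (s (m (h) (u (h) (h)) (h)) (m (h) (s (h) (h)) (h)))  →  (s (m (h) (h) (h)) (m (h) (s (h) (h)) (h)))
4. (s (m (h) (h) (h)) (m (h) (s (h) (h)) (h)))  →  (s (m (h) (h) (h)) (m (h) (h) (h)))
normal form: (s (m (h) (h) (h)) (m (h) (h) (h)))


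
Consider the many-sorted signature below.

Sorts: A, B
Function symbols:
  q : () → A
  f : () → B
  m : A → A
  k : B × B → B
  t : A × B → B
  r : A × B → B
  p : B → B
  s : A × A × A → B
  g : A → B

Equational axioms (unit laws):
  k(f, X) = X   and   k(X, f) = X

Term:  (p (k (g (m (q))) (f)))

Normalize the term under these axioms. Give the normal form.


1. (p (k (g (m (q))) (f)))  →  (p (g (m (q))))

normal form = (p (g (m (q))))


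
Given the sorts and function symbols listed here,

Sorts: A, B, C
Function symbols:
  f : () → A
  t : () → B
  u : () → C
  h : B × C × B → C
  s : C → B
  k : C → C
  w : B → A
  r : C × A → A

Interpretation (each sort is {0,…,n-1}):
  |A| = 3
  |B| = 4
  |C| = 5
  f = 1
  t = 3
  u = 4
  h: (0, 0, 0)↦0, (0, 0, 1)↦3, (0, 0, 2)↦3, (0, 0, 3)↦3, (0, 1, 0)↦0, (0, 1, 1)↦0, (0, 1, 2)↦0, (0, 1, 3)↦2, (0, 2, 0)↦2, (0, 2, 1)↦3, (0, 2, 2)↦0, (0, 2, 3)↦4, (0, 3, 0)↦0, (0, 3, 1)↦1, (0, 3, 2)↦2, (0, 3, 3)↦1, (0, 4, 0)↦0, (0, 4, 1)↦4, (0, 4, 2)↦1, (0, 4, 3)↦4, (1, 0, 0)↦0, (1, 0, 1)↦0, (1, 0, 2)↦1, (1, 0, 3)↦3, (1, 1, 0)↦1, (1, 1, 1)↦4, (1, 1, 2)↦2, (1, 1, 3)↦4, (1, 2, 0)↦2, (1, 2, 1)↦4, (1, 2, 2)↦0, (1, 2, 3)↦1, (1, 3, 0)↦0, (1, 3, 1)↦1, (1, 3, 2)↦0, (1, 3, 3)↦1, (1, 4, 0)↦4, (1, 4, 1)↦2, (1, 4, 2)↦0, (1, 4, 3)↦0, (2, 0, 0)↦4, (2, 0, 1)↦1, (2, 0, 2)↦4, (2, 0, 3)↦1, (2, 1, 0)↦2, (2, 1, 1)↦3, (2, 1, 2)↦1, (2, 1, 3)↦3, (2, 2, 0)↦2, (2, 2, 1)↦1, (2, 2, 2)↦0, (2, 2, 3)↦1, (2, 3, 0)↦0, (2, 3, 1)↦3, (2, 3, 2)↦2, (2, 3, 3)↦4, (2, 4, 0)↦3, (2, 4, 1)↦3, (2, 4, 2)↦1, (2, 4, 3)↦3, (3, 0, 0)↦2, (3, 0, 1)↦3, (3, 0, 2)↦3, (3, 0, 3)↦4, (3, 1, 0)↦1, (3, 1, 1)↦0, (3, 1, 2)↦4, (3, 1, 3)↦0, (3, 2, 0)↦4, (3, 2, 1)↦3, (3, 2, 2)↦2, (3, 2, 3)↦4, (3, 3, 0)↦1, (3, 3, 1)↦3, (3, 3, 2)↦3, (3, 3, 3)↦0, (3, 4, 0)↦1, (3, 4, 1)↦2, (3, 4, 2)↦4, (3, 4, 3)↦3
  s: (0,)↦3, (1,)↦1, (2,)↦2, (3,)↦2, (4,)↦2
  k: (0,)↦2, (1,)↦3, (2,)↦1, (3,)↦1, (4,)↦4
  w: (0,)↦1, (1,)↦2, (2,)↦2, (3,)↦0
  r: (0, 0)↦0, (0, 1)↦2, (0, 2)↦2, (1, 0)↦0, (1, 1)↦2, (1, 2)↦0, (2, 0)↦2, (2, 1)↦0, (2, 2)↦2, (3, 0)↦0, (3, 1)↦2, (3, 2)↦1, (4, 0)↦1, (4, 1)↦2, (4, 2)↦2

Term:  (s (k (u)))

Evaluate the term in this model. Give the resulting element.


  u = 4
  (k (u)) = k(4,) = 4
  (s (k (u))) = s(4,) = 2

value = 2


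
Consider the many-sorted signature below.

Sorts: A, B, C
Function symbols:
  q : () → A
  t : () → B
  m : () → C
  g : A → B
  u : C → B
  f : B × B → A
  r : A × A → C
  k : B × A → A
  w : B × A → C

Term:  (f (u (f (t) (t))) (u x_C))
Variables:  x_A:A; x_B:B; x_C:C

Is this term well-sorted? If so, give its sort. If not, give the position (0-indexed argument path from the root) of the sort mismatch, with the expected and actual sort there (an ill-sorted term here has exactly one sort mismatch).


ill-sorted at position [0, 0]: expected C, got A

      (t) : B
      (t) : B
    (f (t) (t)) : A
  (u (f (t) (t))) : ✗ arg 0 at [0, 0] has sort A, expected C
    x_C : C
  (u x_C) : B


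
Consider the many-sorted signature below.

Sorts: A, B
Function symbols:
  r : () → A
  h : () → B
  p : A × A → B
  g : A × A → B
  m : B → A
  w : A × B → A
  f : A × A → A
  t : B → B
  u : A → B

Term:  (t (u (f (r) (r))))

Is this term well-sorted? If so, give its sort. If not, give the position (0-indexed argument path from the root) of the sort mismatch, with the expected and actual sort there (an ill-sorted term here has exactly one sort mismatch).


      (r) : A
      (r) : A
    (f (r) (r)) : A
  (u (f (r) (r))) : B
(t (u (f (r) (r)))) : B

well-sorted; sort = B


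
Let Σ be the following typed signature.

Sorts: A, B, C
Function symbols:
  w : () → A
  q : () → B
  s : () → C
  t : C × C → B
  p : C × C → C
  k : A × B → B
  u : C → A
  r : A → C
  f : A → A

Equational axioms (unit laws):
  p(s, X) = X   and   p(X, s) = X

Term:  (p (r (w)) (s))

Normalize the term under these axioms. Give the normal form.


1. (p (r (w)) (s))  →  (r (w))

normal form = (r (w))


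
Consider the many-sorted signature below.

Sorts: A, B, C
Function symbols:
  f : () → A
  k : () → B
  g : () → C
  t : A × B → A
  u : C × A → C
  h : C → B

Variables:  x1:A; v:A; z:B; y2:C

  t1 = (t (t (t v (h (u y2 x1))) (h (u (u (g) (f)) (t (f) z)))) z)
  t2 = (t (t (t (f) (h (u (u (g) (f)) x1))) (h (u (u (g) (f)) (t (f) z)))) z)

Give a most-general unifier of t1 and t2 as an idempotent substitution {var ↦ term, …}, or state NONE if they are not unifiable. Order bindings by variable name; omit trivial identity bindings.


{v ↦ (f), y2 ↦ (u (g) (f))}


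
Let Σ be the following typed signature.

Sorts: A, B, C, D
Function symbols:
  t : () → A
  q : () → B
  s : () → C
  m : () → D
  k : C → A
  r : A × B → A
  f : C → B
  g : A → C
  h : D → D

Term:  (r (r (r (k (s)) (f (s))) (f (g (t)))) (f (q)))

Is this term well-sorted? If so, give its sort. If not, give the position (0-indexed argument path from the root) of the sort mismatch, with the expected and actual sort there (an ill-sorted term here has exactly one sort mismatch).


        (s) : C
      (k (s)) : A
        (s) : C
      (f (s)) : B
    (r (k (s)) (f (s))) : A
        (t) : A
      (g (t)) : C
    (f (g (t))) : B
  (r (r (k (s)) (f (s))) (f (g (t)))) : A
    (q) : B
  (f (q)) : ✗ arg 0 at [1, 0] has sort B, expected C

ill-sorted at position [1, 0]: expected C, got B


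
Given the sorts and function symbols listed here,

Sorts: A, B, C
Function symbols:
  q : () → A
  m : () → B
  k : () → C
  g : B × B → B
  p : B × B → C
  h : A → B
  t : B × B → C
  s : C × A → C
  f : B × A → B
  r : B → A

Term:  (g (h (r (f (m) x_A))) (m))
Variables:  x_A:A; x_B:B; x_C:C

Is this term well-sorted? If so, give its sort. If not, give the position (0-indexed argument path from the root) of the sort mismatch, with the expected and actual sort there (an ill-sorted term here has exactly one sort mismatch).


        (m) : B
        x_A : A
      (f (m) x_A) : B
    (r (f (m) x_A)) : A
  (h (r (f (m) x_A))) : B
  (m) : B
(g (h (r (f (m) x_A))) (m)) : B

well-sorted; sort = B


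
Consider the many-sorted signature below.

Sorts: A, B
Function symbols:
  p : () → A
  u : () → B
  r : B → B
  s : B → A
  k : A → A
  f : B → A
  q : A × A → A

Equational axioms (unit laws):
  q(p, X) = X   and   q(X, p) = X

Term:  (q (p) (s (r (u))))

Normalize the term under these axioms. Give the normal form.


1. (q (p) (s (r (u))))  →  (s (r (u)))

normal form = (s (r (u)))


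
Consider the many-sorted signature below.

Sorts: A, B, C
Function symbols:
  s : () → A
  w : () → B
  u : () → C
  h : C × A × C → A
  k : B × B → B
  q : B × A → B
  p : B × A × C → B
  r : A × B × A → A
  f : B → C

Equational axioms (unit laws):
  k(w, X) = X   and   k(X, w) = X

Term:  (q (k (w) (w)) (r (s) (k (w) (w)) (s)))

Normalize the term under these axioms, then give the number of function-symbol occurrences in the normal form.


size = 6

1. (q (k (w) (w)) (r (s) (k (w) (w)) (s)))  →  (q (w) (r (s) (k (w) (w)) (s)))
2. (q (w) (r (s) (k (w) (w)) (s)))  →  (q (w) (r (s) (w) (s)))
normal form: (q (w) (r (s) (w) (s)))


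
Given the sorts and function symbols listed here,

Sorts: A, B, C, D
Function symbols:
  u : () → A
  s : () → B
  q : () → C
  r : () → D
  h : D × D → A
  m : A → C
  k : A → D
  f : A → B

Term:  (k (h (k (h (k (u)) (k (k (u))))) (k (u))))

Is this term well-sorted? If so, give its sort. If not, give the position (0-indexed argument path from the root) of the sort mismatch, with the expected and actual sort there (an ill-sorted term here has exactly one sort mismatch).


          (u) : A
        (k (u)) : D
            (u) : A
          (k (u)) : D
        (k (k (u))) : ✗ arg 0 at [0, 0, 0, 1, 0] has sort D, expected A
      (u) : A
    (k (u)) : D

ill-sorted at position [0, 0, 0, 1, 0]: expected A, got D


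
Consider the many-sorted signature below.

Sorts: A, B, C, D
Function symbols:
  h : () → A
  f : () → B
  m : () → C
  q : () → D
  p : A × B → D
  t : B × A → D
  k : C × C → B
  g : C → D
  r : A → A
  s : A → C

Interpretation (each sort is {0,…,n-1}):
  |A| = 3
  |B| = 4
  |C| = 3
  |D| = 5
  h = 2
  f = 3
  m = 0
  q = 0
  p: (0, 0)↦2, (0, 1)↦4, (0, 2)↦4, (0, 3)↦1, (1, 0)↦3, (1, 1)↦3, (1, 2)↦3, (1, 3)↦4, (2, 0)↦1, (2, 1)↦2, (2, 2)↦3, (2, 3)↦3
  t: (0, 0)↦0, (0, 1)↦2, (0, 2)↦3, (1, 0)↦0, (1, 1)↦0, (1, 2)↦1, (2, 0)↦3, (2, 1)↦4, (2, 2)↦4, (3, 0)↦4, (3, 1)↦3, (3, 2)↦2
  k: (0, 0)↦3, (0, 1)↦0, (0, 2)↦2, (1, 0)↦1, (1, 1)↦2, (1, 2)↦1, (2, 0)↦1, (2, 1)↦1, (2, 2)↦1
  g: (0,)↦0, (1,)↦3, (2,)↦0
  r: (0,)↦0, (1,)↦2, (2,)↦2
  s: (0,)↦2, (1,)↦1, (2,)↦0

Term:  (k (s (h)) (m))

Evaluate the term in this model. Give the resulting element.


value = 3

  h = 2
  (s (h)) = s(2,) = 0
  m = 0
  (k (s (h)) (m)) = k(0, 0) = 3


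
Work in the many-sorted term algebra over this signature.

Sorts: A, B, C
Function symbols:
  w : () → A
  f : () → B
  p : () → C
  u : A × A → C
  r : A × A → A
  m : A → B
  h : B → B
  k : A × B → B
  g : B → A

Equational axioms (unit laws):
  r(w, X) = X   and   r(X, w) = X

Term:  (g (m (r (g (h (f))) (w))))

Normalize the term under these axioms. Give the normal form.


1. (g (m (r (g (h (f))) (w))))  →  (g (m (g (h (f)))))

normal form = (g (m (g (h (f)))))


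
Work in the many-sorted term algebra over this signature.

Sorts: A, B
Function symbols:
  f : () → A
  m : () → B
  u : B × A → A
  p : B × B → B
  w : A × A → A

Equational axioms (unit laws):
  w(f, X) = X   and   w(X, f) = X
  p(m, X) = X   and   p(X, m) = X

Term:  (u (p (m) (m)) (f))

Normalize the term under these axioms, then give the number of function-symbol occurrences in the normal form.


1. (u (p (m) (m)) (f))  →  (u (m) (f))
normal form: (u (m) (f))

size = 3


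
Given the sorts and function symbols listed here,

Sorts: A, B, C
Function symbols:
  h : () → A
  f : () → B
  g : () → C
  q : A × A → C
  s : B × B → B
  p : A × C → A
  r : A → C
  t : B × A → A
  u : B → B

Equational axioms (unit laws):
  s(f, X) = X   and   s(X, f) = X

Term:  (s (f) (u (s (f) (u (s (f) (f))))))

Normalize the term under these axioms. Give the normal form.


1. (s (f) (u (s (f) (u (s (f) (f))))))  →  (u (s (f) (u (s (f) (f)))))
2. (u (s (f) (u (s (f) (f)))))  →  (u (u (s (f) (f))))
3. (u (u (s (f) (f))))  →  (u (u (f)))

normal form = (u (u (f)))


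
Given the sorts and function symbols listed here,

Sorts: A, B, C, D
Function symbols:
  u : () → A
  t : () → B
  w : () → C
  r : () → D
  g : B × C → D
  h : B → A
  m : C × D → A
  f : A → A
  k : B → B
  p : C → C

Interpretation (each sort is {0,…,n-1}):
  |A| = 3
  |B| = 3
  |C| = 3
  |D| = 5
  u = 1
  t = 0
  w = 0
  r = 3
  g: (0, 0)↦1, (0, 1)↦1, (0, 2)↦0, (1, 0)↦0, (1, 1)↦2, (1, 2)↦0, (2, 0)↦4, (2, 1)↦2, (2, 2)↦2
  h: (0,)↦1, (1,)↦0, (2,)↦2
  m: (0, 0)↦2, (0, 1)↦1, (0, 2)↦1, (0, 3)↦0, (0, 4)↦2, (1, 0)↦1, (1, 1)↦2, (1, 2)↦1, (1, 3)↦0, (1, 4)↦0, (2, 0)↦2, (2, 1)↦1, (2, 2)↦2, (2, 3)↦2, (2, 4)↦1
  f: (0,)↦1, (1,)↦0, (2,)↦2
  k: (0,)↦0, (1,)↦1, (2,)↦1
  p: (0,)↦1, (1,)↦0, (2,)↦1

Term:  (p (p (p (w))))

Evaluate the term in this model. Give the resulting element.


value = 1

  w = 0
  (p (w)) = p(0,) = 1
  (p (p (w))) = p(1,) = 0
  (p (p (p (w)))) = p(0,) = 1


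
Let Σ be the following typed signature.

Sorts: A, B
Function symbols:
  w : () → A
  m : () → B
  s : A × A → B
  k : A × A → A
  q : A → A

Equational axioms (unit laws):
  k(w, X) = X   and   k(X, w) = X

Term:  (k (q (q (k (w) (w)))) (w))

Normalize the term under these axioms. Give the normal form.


normal form = (q (q (w)))

1. (k (q (q (k (w) (w)))) (w))  →  (q (q (k (w) (w))))
2. (q (q (k (w) (w))))  →  (q (q (w)))


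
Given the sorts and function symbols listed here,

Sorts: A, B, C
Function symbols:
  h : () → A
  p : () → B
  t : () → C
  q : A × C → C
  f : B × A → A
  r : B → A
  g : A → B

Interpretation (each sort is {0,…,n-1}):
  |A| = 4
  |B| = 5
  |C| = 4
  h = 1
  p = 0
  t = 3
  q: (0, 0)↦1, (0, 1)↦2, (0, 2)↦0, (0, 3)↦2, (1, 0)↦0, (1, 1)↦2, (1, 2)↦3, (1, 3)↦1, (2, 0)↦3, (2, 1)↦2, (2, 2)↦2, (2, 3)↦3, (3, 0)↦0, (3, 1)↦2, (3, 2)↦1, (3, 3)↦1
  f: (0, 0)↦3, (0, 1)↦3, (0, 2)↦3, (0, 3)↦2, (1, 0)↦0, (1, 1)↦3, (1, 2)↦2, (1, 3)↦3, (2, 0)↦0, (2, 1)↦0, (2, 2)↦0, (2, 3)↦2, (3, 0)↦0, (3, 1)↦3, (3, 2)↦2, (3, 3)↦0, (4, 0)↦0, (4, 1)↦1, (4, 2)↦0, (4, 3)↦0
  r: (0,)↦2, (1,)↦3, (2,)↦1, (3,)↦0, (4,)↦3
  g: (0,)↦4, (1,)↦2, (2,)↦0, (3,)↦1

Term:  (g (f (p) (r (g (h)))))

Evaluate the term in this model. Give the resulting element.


value = 1

  p = 0
  h = 1
  (g (h)) = g(1,) = 2
  (r (g (h))) = r(2,) = 1
  (f (p) (r (g (h)))) = f(0, 1) = 3
  (g (f (p) (r (g (h))))) = g(3,) = 1


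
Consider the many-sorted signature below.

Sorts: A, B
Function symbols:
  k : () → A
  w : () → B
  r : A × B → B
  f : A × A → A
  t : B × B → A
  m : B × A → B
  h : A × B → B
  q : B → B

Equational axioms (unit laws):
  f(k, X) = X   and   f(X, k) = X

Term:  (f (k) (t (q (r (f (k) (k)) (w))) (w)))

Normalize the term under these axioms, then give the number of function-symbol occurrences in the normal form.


1. (f (k) (t (q (r (f (k) (k)) (w))) (w)))  →  (t (q (r (f (k) (k)) (w))) (w))
2. (t (q (r (f (k) (k)) (w))) (w))  →  (t (q (r (k) (w))) (w))
normal form: (t (q (r (k) (w))) (w))

size = 6


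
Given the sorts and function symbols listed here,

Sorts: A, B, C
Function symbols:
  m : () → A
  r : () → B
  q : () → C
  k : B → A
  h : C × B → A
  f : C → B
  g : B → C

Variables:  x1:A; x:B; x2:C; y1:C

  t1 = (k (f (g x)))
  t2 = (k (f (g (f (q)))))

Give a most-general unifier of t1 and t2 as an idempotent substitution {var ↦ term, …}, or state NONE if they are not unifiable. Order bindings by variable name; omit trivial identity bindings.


{x ↦ (f (q))}


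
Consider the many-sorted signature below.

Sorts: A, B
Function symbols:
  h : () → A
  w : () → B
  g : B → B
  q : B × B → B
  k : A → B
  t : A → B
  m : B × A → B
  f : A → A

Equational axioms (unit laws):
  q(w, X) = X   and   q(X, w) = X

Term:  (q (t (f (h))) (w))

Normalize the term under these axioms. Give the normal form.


normal form = (t (f (h)))

1. (q (t (f (h))) (w))  →  (t (f (h)))


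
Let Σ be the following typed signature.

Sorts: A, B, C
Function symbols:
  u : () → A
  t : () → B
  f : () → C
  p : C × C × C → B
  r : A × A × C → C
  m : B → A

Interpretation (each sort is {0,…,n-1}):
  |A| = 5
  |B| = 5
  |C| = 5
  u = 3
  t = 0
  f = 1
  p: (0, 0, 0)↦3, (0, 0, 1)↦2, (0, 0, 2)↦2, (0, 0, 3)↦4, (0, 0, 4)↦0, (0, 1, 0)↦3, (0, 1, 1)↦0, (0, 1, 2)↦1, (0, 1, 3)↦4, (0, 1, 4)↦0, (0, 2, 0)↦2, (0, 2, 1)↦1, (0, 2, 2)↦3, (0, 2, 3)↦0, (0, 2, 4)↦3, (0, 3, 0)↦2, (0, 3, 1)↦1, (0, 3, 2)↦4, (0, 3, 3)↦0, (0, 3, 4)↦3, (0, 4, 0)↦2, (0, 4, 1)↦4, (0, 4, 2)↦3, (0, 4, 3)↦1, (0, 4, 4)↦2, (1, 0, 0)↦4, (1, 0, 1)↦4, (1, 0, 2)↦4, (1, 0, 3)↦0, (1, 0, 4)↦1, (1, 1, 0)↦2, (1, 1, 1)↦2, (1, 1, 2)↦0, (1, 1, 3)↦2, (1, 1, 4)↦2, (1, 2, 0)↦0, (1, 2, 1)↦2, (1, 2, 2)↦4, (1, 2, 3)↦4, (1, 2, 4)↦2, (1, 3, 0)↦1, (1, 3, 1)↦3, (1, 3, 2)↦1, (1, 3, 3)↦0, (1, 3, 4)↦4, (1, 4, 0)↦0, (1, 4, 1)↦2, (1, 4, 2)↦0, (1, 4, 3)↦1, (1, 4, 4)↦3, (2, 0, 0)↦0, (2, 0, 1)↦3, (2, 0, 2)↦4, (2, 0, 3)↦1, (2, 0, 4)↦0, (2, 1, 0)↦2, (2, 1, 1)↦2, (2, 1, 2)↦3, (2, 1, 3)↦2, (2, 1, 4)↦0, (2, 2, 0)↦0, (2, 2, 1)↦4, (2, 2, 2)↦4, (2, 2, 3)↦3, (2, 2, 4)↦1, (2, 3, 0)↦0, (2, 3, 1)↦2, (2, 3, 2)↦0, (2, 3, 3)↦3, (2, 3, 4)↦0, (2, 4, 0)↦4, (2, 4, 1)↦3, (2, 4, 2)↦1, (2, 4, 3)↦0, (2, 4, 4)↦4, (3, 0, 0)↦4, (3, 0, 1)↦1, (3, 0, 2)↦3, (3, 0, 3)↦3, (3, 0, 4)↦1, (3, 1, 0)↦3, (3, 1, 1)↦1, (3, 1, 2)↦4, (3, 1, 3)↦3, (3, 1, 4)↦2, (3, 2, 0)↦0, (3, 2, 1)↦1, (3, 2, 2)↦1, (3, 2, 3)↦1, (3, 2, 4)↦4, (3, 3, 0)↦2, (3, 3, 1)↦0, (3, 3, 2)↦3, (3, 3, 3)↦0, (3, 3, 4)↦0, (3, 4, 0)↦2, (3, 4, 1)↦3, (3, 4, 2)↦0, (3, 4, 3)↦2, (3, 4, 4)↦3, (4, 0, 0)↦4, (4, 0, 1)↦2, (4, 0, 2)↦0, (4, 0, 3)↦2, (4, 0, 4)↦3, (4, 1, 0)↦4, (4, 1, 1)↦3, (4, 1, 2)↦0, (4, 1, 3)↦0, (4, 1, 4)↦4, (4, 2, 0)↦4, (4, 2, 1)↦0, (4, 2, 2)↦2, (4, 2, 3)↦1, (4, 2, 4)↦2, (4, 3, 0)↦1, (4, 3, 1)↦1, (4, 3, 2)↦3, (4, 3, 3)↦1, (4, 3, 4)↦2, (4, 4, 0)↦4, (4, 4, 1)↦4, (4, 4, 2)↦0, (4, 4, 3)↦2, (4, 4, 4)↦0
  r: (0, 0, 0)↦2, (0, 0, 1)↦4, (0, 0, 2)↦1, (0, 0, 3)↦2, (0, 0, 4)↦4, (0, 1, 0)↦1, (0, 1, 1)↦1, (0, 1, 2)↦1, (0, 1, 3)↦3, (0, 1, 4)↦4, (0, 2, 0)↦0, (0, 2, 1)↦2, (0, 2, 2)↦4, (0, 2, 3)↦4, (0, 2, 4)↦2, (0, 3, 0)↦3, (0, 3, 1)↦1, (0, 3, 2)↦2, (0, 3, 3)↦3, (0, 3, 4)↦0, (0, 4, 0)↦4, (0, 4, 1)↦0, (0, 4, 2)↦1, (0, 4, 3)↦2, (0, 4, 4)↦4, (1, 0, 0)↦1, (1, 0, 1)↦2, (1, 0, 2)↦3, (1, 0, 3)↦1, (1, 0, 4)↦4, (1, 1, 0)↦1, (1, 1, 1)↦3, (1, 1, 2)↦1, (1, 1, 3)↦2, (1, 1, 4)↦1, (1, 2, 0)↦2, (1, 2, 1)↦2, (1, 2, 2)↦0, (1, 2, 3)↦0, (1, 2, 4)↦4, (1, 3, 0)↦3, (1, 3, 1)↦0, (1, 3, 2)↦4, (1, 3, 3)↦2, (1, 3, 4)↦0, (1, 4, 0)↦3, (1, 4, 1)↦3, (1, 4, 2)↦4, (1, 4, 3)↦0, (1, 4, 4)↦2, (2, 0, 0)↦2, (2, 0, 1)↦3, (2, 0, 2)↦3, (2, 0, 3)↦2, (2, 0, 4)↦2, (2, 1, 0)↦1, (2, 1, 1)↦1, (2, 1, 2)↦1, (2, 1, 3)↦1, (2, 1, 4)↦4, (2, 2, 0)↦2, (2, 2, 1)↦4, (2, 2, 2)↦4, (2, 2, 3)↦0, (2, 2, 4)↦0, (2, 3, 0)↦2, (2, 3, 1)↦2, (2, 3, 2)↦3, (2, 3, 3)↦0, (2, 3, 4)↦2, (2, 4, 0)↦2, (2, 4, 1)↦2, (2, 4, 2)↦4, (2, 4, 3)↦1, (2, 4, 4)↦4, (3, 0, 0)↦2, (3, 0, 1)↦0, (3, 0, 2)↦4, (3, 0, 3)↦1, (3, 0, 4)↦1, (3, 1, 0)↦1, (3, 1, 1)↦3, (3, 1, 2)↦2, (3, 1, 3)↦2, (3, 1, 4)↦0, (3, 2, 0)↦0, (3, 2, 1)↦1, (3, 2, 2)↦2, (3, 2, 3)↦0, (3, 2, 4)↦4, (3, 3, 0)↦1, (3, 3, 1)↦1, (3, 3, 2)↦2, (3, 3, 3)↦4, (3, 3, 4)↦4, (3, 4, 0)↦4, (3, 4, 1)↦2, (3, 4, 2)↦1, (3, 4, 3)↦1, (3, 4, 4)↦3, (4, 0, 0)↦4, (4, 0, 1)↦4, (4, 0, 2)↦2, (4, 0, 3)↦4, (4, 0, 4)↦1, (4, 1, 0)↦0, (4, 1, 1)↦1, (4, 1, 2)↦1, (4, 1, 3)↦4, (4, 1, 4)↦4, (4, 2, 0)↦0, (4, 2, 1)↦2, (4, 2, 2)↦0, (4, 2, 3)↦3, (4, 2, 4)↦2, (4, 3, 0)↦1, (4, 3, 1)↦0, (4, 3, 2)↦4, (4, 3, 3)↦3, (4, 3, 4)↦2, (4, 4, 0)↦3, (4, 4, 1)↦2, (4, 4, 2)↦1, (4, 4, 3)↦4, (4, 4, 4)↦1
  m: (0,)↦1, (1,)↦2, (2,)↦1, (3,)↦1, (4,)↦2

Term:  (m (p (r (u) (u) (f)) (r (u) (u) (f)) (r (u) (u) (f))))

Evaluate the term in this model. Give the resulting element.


  u = 3
  u = 3
  f = 1
  (r (u) (u) (f)) = r(3, 3, 1) = 1
  u = 3
  u = 3
  f = 1
  (r (u) (u) (f)) = r(3, 3, 1) = 1
  u = 3
  u = 3
  f = 1
  (r (u) (u) (f)) = r(3, 3, 1) = 1
  (p (r (u) (u) (f)) (r (u) (u) (f)) (r (u) (u) (f))) = p(1, 1, 1) = 2
  (m (p (r (u) (u) (f)) (r (u) (u) (f)) (r (u) (u) (f)))) = m(2,) = 1

value = 1


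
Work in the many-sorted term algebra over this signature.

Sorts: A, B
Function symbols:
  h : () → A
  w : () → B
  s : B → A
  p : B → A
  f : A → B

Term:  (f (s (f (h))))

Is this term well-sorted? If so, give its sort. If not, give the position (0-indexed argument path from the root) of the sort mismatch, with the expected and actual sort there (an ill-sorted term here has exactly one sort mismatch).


well-sorted; sort = B

      (h) : A
    (f (h)) : B
  (s (f (h))) : A
(f (s (f (h)))) : B


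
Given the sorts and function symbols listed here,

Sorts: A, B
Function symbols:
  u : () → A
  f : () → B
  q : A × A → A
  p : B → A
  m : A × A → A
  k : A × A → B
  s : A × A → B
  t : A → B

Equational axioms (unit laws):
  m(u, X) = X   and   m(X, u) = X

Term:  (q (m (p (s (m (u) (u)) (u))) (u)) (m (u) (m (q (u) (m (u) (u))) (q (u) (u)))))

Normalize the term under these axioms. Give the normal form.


normal form = (q (p (s (u) (u))) (m (q (u) (u)) (q (u) (u))))

1. (q (m (p (s (m (u) (u)) (u))) (u)) (m (u) (m (q (u) (m (u) (u))) (q (u) (u)))))  →  (q (p (s (m (u) (u)) (u))) (m (u) (m (q (u) (m (u) (u))) (q (u) (u)))))
2. (q (p (s (m (u) (u)) (u))) (m (u) (m (q (u) (m (u) (u))) (q (u) (u)))))  →  (q (p (s (u) (u))) (m (u) (m (q (u) (m (u) (u))) (q (u) (u)))))
3. (q (p (s (u) (u))) (m (u) (m (q (u) (m (u) (u))) (q (u) (u)))))  →  (q (p (s (u) (u))) (m (q (u) (m (u) (u))) (q (u) (u))))
4. (q (p (s (u) (u))) (m (q (u) (m (u) (u))) (q (u) (u))))  →  (q (p (s (u) (u))) (m (q (u) (u)) (q (u) (u))))


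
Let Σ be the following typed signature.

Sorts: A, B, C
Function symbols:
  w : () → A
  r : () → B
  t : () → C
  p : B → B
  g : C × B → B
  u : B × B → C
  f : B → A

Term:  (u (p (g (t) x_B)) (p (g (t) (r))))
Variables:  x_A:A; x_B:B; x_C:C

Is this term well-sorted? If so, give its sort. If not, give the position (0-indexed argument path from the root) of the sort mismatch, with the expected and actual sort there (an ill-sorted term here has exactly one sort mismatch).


      (t) : C
      x_B : B
    (g (t) x_B) : B
  (p (g (t) x_B)) : B
      (t) : C
      (r) : B
    (g (t) (r)) : B
  (p (g (t) (r))) : B
(u (p (g (t) x_B)) (p (g (t) (r)))) : C

well-sorted; sort = C


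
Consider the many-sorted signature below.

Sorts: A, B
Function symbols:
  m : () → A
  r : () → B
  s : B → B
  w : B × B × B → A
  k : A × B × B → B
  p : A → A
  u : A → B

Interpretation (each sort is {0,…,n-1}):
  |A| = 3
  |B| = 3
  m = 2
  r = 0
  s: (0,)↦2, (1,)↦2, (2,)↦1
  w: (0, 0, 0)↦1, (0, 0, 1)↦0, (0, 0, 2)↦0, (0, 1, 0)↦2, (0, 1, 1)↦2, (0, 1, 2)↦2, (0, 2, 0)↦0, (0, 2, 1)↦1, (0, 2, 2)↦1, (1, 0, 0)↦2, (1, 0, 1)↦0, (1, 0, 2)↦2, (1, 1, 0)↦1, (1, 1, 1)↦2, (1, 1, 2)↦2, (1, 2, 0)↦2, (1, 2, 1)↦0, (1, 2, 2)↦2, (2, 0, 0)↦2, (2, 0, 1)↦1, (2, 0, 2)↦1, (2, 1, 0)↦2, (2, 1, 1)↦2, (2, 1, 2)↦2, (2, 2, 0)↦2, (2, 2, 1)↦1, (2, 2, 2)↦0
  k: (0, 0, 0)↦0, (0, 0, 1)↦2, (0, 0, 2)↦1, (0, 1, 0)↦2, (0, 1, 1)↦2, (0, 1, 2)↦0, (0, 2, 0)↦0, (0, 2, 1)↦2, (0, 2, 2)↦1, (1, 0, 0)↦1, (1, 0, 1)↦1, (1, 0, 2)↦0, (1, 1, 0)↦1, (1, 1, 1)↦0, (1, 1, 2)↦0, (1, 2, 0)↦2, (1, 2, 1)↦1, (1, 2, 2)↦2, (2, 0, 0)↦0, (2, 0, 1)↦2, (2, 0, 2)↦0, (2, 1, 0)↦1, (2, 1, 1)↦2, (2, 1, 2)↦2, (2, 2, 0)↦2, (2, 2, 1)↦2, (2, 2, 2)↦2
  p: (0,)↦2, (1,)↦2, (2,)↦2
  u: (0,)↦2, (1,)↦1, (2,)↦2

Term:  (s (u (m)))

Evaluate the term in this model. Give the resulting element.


  m = 2
  (u (m)) = u(2,) = 2
  (s (u (m))) = s(2,) = 1

value = 1


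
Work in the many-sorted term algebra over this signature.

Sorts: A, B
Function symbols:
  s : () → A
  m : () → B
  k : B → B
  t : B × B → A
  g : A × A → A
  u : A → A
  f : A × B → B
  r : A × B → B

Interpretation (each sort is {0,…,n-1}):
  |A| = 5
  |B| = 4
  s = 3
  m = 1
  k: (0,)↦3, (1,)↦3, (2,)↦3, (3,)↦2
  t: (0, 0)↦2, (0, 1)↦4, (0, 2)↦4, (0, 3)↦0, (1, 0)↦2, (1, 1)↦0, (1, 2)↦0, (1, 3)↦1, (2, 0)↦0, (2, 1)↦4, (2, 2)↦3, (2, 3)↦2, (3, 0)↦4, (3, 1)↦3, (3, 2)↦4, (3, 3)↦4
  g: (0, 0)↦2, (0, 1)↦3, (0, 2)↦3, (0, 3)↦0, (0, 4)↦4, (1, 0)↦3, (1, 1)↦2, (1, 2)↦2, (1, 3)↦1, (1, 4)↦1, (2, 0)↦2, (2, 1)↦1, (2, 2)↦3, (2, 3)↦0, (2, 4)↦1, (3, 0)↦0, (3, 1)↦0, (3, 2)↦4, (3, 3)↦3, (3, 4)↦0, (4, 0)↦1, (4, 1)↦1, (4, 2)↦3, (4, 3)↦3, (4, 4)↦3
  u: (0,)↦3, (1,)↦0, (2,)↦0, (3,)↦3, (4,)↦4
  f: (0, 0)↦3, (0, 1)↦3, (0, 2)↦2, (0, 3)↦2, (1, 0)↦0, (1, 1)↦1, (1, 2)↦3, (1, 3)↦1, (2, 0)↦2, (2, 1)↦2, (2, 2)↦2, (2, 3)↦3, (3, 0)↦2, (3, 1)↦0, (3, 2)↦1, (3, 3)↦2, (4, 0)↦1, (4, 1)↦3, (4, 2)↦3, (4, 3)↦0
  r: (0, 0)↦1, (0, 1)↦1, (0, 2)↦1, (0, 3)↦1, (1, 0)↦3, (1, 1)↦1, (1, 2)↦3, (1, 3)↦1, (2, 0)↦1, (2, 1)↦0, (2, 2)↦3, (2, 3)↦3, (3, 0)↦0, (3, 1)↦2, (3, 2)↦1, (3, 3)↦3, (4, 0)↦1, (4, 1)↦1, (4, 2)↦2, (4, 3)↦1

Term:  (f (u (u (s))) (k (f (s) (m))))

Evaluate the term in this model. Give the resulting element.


  s = 3
  (u (s)) = u(3,) = 3
  (u (u (s))) = u(3,) = 3
  s = 3
  m = 1
  (f (s) (m)) = f(3, 1) = 0
  (k (f (s) (m))) = k(0,) = 3
  (f (u (u (s))) (k (f (s) (m)))) = f(3, 3) = 2

value = 2


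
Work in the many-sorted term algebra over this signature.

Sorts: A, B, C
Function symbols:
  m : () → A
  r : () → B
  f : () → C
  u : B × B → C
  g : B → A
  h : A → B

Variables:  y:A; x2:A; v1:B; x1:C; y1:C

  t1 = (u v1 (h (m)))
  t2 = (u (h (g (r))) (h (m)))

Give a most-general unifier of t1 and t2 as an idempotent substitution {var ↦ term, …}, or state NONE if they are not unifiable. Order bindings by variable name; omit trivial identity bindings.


{v1 ↦ (h (g (r)))}


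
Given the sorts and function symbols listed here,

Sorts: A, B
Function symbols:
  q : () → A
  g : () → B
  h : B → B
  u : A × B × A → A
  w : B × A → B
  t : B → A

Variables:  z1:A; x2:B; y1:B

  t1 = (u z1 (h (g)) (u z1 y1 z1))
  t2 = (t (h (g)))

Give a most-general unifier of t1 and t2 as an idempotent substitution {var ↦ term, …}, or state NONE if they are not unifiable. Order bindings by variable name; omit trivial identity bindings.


NONE (not unifiable)

head clash or occurs-check failure — not unifiable


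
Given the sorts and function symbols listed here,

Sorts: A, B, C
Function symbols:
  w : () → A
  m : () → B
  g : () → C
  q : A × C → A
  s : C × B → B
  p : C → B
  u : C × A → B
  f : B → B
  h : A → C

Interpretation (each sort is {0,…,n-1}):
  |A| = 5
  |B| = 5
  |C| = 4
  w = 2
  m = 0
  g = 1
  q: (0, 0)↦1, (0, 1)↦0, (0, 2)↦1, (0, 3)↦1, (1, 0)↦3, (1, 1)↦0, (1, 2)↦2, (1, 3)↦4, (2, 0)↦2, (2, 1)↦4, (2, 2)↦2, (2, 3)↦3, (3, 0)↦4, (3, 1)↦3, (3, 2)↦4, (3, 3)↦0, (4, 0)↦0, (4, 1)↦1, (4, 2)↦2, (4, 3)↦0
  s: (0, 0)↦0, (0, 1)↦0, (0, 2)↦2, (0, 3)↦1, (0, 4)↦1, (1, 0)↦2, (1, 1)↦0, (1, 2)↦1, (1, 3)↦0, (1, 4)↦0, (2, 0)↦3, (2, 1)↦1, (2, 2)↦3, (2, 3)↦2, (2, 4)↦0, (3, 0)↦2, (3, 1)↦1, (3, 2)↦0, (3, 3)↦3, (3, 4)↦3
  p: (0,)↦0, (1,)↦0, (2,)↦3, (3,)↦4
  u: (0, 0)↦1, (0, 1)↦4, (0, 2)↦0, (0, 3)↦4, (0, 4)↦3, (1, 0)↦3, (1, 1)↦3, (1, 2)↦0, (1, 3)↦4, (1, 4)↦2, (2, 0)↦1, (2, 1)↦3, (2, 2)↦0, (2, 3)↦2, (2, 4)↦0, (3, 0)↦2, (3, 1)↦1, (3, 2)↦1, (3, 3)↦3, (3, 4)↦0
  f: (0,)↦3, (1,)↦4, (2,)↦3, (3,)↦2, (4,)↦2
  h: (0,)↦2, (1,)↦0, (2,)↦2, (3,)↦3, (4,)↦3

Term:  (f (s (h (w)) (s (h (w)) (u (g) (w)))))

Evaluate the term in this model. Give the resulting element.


value = 3

  w = 2
  (h (w)) = h(2,) = 2
  w = 2
  (h (w)) = h(2,) = 2
  g = 1
  w = 2
  (u (g) (w)) = u(1, 2) = 0
  (s (h (w)) (u (g) (w))) = s(2, 0) = 3
  (s (h (w)) (s (h (w)) (u (g) (w)))) = s(2, 3) = 2
  (f (s (h (w)) (s (h (w)) (u (g) (w))))) = f(2,) = 3


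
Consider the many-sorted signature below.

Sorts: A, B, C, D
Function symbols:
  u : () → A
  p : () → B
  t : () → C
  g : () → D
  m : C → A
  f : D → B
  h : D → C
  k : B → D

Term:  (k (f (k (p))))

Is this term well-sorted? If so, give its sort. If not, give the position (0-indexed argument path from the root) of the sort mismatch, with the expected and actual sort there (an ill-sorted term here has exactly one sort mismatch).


      (p) : B
    (k (p)) : D
  (f (k (p))) : B
(k (f (k (p)))) : D

well-sorted; sort = D


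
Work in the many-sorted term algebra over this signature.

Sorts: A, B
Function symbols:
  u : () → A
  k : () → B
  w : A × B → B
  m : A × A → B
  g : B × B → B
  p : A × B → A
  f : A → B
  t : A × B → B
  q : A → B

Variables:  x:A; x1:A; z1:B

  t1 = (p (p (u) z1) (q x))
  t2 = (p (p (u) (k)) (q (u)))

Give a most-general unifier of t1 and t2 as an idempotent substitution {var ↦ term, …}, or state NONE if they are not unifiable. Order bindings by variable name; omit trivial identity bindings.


{x ↦ (u), z1 ↦ (k)}


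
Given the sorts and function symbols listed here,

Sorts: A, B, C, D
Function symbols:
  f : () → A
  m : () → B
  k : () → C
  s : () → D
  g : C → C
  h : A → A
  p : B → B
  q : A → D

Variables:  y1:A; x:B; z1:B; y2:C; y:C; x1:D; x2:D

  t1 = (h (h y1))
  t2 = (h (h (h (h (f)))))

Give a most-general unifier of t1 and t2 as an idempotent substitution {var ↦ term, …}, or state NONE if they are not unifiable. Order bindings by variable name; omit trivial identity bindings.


{y1 ↦ (h (h (f)))}


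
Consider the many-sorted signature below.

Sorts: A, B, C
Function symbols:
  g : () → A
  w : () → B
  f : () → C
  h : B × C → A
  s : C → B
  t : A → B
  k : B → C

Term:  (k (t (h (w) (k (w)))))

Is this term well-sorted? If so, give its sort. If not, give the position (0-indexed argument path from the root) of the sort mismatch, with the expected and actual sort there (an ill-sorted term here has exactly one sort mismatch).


      (w) : B
        (w) : B
      (k (w)) : C
    (h (w) (k (w))) : A
  (t (h (w) (k (w)))) : B
(k (t (h (w) (k (w))))) : C

well-sorted; sort = C


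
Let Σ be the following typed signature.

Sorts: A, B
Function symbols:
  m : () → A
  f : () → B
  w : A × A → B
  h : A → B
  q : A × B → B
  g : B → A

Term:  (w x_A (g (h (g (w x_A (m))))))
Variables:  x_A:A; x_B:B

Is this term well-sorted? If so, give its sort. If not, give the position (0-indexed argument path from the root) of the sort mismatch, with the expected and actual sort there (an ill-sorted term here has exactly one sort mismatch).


well-sorted; sort = B

  x_A : A
          x_A : A
          (m) : A
        (w x_A (m)) : B
      (g (w x_A (m))) : A
    (h (g (w x_A (m)))) : B
  (g (h (g (w x_A (m))))) : A
(w x_A (g (h (g (w x_A (m)))))) : B


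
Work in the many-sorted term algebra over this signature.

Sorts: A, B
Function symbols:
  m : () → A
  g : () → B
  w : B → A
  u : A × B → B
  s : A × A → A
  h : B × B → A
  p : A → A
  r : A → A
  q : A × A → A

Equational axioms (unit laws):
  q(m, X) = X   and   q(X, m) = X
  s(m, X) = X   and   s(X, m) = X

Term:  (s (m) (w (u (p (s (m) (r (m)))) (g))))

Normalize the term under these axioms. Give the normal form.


1. (s (m) (w (u (p (s (m) (r (m)))) (g))))  →  (w (u (p (s (m) (r (m)))) (g)))
2. (w (u (p (s (m) (r (m)))) (g)))  →  (w (u (p (r (m))) (g)))

normal form = (w (u (p (r (m))) (g)))


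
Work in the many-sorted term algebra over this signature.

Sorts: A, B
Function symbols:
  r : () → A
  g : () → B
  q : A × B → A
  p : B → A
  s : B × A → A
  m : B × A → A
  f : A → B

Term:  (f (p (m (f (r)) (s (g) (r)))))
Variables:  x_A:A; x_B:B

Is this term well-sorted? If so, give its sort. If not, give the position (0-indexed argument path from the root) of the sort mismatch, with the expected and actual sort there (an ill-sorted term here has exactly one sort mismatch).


ill-sorted at position [0, 0]: expected B, got A

        (r) : A
      (f (r)) : B
        (g) : B
        (r) : A
      (s (g) (r)) : A
    (m (f (r)) (s (g) (r))) : A
  (p (m (f (r)) (s (g) (r)))) : ✗ arg 0 at [0, 0] has sort A, expected B


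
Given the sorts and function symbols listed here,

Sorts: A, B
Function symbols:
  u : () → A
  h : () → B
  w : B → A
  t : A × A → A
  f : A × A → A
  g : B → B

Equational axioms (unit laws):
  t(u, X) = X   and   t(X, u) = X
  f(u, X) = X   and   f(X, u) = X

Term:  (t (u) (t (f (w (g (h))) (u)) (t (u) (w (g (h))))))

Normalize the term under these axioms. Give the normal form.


normal form = (t (w (g (h))) (w (g (h))))

1. (t (u) (t (f (w (g (h))) (u)) (t (u) (w (g (h))))))  →  (t (f (w (g (h))) (u)) (t (u) (w (g (h)))))
2. (t (f (w (g (h))) (u)) (t (u) (w (g (h)))))  →  (t (w (g (h))) (t (u) (w (g (h)))))
3. (t (w (g (h))) (t (u) (w (g (h)))))  →  (t (w (g (h))) (w (g (h))))


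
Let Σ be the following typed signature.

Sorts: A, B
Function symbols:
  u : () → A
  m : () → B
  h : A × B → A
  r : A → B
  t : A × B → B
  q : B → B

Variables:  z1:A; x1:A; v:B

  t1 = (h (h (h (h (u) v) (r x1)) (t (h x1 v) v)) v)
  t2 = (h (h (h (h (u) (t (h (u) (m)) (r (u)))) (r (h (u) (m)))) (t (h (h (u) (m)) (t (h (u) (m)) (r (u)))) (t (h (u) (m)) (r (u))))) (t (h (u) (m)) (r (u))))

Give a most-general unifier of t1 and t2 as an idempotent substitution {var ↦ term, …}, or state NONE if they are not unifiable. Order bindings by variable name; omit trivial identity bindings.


{v ↦ (t (h (u) (m)) (r (u))), x1 ↦ (h (u) (m))}


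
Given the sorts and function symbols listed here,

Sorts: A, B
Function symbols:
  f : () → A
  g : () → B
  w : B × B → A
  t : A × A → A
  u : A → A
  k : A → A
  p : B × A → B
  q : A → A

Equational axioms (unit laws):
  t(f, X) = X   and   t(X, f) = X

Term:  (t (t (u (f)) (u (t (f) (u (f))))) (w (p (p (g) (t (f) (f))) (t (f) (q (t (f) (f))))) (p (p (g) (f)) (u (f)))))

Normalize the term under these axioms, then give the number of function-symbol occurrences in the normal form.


size = 20

1. (t (t (u (f)) (u (t (f) (u (f))))) (w (p (p (g) (t (f) (f))) (t (f) (q (t (f) (f))))) (p (p (g) (f)) (u (f)))))  →  (t (t (u (f)) (u (u (f)))) (w (p (p (g) (t (f) (f))) (t (f) (q (t (f) (f))))) (p (p (g) (f)) (u (f)))))
2. (t (t (u (f)) (u (u (f)))) (w (p (p (g) (t (f) (f))) (t (f) (q (t (f) (f))))) (p (p (g) (f)) (u (f)))))  →  (t (t (u (f)) (u (u (f)))) (w (p (p (g) (f)) (t (f) (q (t (f) (f))))) (p (p (g) (f)) (u (f)))))
3. (t (t (u (f)) (u (u (f)))) (w (p (p (g) (f)) (t (f) (q (t (f) (f))))) (p (p (g) (f)) (u (f)))))  →  (t (t (u (f)) (u (u (f)))) (w (p (p (g) (f)) (q (t (f) (f)))) (p (p (g) (f)) (u (f)))))
4. (t (t (u (f)) (u (u (f)))) (w (p (p (g) (f)) (q (t (f) (f)))) (p (p (g) (f)) (u (f)))))  →  (t (t (u (f)) (u (u (f)))) (w (p (p (g) (f)) (q (f))) (p (p (g) (f)) (u (f)))))
normal form: (t (t (u (f)) (u (u (f)))) (w (p (p (g) (f)) (q (f))) (p (p (g) (f)) (u (f)))))


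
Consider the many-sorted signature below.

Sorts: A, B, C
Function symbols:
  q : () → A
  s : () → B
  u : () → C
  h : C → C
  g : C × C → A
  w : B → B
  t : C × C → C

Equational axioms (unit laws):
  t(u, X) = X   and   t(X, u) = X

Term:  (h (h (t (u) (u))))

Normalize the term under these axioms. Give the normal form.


normal form = (h (h (u)))

1. (h (h (t (u) (u))))  →  (h (h (u)))


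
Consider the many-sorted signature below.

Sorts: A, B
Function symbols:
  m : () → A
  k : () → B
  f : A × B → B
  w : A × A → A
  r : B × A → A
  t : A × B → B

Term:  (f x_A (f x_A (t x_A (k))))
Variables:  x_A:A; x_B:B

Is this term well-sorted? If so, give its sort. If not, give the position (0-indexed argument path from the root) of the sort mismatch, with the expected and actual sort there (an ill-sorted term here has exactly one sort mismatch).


well-sorted; sort = B

  x_A : A
    x_A : A
      x_A : A
      (k) : B
    (t x_A (k)) : B
  (f x_A (t x_A (k))) : B
(f x_A (f x_A (t x_A (k)))) : B
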